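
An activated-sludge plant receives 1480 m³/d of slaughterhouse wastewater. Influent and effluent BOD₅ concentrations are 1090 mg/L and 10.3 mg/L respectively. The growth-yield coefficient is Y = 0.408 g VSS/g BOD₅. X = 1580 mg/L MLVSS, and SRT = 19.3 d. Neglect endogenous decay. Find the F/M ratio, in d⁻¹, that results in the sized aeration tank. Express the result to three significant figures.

With k_d = 0 the design equation reduces to V = Y Q (S₀−S) θ_c / X = 0.408 × 1480 × (1090 − 10.3) × 19.3 / 1580 = 7964 m³.
F/M = Q·S₀ / (V·X) = 1480 × 1090 / (7964 × 1580) = 0.1282 g BOD₅·(g VSS·d)⁻¹.

F/M ≈ 0.128 d⁻¹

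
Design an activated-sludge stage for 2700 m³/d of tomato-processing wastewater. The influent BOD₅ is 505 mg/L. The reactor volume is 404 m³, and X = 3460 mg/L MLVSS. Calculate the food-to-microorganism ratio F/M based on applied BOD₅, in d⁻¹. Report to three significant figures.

F/M = applied load / biomass = Q·S₀/(V·X) = 2700 × 505 / (404.0 × 3460) = 0.9754 d⁻¹.

F/M ≈ 0.975 d⁻¹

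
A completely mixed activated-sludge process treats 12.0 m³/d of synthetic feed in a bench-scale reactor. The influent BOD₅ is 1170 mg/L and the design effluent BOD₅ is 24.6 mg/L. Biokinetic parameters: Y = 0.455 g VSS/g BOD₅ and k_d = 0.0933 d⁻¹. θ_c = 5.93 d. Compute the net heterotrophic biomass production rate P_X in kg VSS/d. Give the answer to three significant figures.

P_X ≈ 4.03 kg VSS/d

The observed yield is Y_obs = Y/(1 + k_d·θ_c) = 0.455 / (1 + 0.0933 × 5.93) = 0.455 / 1.553 = 0.2929 g VSS per g BOD₅ removed.
Q·(S₀ − S) = 12.0 × (1170 − 24.6) × 10⁻³ = 13.74 kg/d removed.
So the net sludge growth is P_X = 0.2929 × 13.74 = 4.026 kg VSS/d.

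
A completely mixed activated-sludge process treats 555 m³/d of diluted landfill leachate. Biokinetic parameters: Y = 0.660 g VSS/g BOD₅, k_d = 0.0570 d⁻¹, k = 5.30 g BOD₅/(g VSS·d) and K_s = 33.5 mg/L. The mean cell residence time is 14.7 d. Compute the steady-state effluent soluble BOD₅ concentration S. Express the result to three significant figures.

From the Monod/SRT balance for a CMAS, S = K_s·(1+k_d θ_c)/[θ_c·(Y k − k_d) − 1] = 33.5 × (1 + 0.0570 × 14.7) / [14.7 × (0.660 × 5.30 − 0.0570) − 1] = 61.57 / 49.58 = 1.242 mg/L.

S ≈ 1.24 mg/L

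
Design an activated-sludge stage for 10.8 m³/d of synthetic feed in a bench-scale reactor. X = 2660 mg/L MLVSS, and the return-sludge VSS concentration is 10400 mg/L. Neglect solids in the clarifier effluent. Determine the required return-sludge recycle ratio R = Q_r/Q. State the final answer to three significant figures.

R ≈ 0.344

R = Q_r/Q = X/(X_r − X) = 2660 / (10400 − 2660) = 0.3437.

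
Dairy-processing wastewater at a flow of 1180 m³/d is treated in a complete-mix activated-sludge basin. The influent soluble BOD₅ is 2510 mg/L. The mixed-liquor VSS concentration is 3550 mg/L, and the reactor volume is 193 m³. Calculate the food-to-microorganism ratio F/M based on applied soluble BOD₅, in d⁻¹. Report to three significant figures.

F/M = applied load / biomass = Q·S₀/(V·X) = 1180 × 2510 / (193.0 × 3550) = 4.323 d⁻¹.

F/M ≈ 4.32 d⁻¹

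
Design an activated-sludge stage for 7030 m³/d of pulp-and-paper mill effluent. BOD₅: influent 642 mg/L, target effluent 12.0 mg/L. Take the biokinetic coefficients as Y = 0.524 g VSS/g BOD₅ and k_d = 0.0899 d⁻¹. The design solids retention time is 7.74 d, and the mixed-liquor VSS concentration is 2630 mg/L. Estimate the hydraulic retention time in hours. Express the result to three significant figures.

τ ≈ 13.7 h

From the SRT design equation V = Y Q (S₀−S) θ_c / [X (1 + k_d θ_c)] = 0.524 × 7030 × (642 − 12.0) × 7.74 / [2630 × (1 + 0.0899 × 7.74)] = 1.8×10^7 / 4460 = 4027 m³.
τ = V/Q = 4027/7030 = 0.5729 d, or 13.75 h.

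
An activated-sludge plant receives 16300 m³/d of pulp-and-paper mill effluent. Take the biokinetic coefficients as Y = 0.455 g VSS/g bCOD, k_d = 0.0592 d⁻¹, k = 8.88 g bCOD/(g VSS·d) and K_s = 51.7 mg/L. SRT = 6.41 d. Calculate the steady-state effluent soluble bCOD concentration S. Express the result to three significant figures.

Effluent substrate depends only on kinetics and SRT: S = K_s(1 + k_d θ_c) / [θ_c(Yk − k_d) − 1] = 51.7 × (1 + 0.0592 × 6.41) / [6.41 × (0.455 × 8.88 − 0.0592) − 1] = 71.32 / 24.52 = 2.909 mg/L.

S ≈ 2.91 mg/L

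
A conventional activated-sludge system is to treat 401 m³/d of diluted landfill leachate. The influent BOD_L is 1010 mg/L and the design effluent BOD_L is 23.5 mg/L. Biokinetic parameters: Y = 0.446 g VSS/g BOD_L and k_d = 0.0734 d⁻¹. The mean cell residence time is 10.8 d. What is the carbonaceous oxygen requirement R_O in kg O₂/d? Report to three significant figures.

Observed yield with endogenous decay: Y_obs = Y / (1 + k_d·θ_c) = 0.446 / (1 + 0.0734 × 10.8) = 0.446 / 1.793 = 0.2488 g VSS/g BOD_L.
Mass of BOD_L removed per day: Q(S₀ − S) = 401 × 986.5 g/m³ = 395.6 kg/d.
Net sludge production P_X = 0.2488 × 395.6 = 98.42 kg VSS/d.
R_O = Q·(S₀ − S) − 1.42·P_X = 395.6 − 1.42 × 98.42 = 255.8 kg O₂/d.

R_O ≈ 256 kg O₂/d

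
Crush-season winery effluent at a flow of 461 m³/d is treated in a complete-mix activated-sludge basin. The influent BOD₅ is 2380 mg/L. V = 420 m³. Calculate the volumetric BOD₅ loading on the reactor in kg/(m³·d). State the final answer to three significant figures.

Applied BOD₅ load per unit volume = Q·S₀/V = (461 × 2380/1000)/420.0 = 2.612 kg BOD₅·m⁻³·d⁻¹.

L_v ≈ 2.61 kg BOD₅/(m³·d)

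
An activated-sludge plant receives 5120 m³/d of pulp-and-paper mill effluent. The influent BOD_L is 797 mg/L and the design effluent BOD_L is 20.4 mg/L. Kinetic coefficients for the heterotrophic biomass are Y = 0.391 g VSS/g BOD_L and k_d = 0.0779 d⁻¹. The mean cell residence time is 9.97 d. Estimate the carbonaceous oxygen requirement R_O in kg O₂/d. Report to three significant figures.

Y_obs = Y / (1 + k_d θ_c) = 0.391 / (1 + 0.0779 × 9.97) = 0.391 / 1.777 = 0.2201.
Substrate removed = Q·(S₀ − S) = 5120 m³/d × (797 − 20.4) g/m³ = 3.98×10^6 g/d = 3976 kg/d.
P_X = Y_obs·Q·(S₀ − S) = 0.2201 × 3976 = 875.1 kg VSS/d.
Carbonaceous O₂ demand = substrate oxidised − cell-mass equivalent = 3976 − 1.42 × 875.1 = 2734 kg O₂/d.

R_O ≈ 2730 kg O₂/d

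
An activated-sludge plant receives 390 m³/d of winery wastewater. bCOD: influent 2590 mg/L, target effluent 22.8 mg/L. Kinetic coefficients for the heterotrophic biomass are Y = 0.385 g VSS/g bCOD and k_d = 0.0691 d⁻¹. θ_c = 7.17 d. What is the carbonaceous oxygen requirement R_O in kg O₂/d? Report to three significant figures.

R_O ≈ 635 kg O₂/d

Correct the yield for decay: Y_obs = Y/(1 + k_d θ_c) = 0.385 / (1 + 0.0691 × 7.17) = 0.385 / 1.495 = 0.2574.
Mass of bCOD removed per day: Q(S₀ − S) = 390 × 2567 g/m³ = 1001 kg/d.
Net sludge production P_X = 0.2574 × 1001 = 257.8 kg VSS/d.
R_O = Q·(S₀ − S) − 1.42·P_X = 1001 − 1.42 × 257.8 = 635.2 kg O₂/d.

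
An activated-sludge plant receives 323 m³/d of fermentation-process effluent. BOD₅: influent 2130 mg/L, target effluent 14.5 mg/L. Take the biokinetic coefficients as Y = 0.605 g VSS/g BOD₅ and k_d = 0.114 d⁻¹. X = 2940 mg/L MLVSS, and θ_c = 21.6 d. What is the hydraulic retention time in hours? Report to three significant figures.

τ ≈ 65.2 h

Rearranging the biomass balance for a CMAS with decay, V = Y·Q·ΔS·θ_c / [X·(1+k_d θ_c)] = 0.605 × 323 × (2130 − 14.5) × 21.6 / [2940 × (1 + 0.114 × 21.6)] = 8.93×10^6 / 10179 = 877.2 m³.
HRT = V/Q = 877.2 m³ / 323 m³·d⁻¹ = 2.716 d × 24 = 65.18 h.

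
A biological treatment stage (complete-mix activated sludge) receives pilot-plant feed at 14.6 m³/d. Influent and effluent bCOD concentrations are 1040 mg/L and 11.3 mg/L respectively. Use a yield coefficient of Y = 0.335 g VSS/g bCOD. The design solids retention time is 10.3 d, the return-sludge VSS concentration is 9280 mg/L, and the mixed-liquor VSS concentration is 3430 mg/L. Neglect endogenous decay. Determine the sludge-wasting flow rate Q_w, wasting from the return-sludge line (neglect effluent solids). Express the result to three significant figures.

V·X = Y·Q·ΔS·θ_c gives V = 0.335 × 14.6 × (1040 − 11.3) × 10.3 / 3430 = 15.11 m³.
θ_c = V·X/(Q_w·X_r) when wasting from the recycle, so Q_w = V·X/(θ_c·X_r) = 15.11 × 3430 / (10.3 × 9280) = 0.5422 m³/d.

Q_w ≈ 0.542 m³/d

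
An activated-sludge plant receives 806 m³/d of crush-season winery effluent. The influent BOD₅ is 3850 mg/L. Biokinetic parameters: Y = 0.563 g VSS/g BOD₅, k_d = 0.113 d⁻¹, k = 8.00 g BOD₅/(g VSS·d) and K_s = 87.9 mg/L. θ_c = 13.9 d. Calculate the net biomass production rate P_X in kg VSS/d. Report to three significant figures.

For a completely mixed reactor with recycle the Lawrence–McCarty relation gives S = K_s·(1 + k_d·θ_c) / [θ_c·(Y·k − k_d) − 1] = 87.9 × (1 + 0.113 × 13.9) / [13.9 × (0.563 × 8.00 − 0.113) − 1] = 226.0 / 60.03 = 3.764 mg/L.
Observed yield with endogenous decay: Y_obs = Y / (1 + k_d·θ_c) = 0.563 / (1 + 0.113 × 13.9) = 0.563 / 2.571 = 0.2190 g VSS/g BOD₅.
Substrate removed = Q·(S₀ − S) = 806 m³/d × (3850 − 3.76) g/m³ = 3.1×10^6 g/d = 3100 kg/d.
Net biomass production P_X = Y_obs × Q·(S₀ − S) = 0.2190 × 3100 = 678.9 kg VSS/d.

P_X ≈ 679 kg VSS/d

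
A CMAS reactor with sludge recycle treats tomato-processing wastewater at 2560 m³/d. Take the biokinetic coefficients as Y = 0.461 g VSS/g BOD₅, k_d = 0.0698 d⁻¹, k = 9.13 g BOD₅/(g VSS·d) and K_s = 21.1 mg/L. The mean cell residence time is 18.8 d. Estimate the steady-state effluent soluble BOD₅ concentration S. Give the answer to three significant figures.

S ≈ 0.635 mg/L

Effluent substrate depends only on kinetics and SRT: S = K_s(1 + k_d θ_c) / [θ_c(Yk − k_d) − 1] = 21.1 × (1 + 0.0698 × 18.8) / [18.8 × (0.461 × 9.13 − 0.0698) − 1] = 48.79 / 76.82 = 0.6351 mg/L.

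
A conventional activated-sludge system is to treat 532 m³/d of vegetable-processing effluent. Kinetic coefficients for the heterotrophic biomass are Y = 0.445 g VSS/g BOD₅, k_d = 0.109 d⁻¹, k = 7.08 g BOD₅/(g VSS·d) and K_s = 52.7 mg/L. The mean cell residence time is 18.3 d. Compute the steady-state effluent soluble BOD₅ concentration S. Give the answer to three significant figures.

S ≈ 2.89 mg/L

For a completely mixed reactor with recycle the Lawrence–McCarty relation gives S = K_s·(1 + k_d·θ_c) / [θ_c·(Y·k − k_d) − 1] = 52.7 × (1 + 0.109 × 18.3) / [18.3 × (0.445 × 7.08 − 0.109) − 1] = 157.8 / 54.66 = 2.887 mg/L.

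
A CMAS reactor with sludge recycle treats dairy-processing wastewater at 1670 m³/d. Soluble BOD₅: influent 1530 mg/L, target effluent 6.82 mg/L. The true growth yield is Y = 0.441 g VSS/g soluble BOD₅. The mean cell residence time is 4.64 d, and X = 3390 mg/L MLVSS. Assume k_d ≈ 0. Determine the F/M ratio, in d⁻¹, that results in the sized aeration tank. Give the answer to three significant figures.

With k_d = 0 the design equation reduces to V = Y Q (S₀−S) θ_c / X = 0.441 × 1670 × (1530 − 6.82) × 4.64 / 3390 = 1535 m³.
F/M = Q·S₀ / (V·X) = 1670 × 1530 / (1535 × 3390) = 0.4909 g soluble BOD₅·(g VSS·d)⁻¹.

F/M ≈ 0.491 d⁻¹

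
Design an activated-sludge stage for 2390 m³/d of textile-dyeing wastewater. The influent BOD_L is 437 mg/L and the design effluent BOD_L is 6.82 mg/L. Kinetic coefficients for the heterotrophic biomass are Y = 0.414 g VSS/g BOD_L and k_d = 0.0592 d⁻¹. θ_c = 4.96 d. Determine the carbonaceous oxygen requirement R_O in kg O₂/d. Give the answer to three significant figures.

The observed yield is Y_obs = Y/(1 + k_d·θ_c) = 0.414 / (1 + 0.0592 × 4.96) = 0.414 / 1.294 = 0.3200 g VSS per g BOD_L removed.
Substrate removed = Q·(S₀ − S) = 2390 m³/d × (437 − 6.82) g/m³ = 1.03×10^6 g/d = 1028 kg/d.
Net sludge production P_X = 0.3200 × 1028 = 329.0 kg VSS/d.
Carbonaceous O₂ demand = substrate oxidised − cell-mass equivalent = 1028 − 1.42 × 329.0 = 560.9 kg O₂/d.

R_O ≈ 561 kg O₂/d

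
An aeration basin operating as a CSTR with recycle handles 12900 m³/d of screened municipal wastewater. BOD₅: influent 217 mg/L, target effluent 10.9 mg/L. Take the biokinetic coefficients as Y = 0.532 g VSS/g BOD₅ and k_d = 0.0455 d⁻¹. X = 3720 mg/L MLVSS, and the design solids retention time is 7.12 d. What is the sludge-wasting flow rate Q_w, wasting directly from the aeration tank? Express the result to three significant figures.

Rearranging the biomass balance for a CMAS with decay, V = Y·Q·ΔS·θ_c / [X·(1+k_d θ_c)] = 0.532 × 12900 × (217 − 10.9) × 7.12 / [3720 × (1 + 0.0455 × 7.12)] = 1.01×10^7 / 4925 = 2045 m³.
With mixed-liquor wasting, θ_c = V/Q_w, so Q_w = V/θ_c = 2045/7.12 = 287.2 m³/d.

Q_w ≈ 287 m³/d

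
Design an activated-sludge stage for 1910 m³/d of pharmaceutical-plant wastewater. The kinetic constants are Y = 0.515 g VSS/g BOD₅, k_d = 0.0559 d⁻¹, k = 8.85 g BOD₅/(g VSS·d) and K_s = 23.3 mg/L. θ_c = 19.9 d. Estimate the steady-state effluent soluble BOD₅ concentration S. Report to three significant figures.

From the Monod/SRT balance for a CMAS, S = K_s·(1+k_d θ_c)/[θ_c·(Y k − k_d) − 1] = 23.3 × (1 + 0.0559 × 19.9) / [19.9 × (0.515 × 8.85 − 0.0559) − 1] = 49.22 / 88.59 = 0.5556 mg/L.

S ≈ 0.556 mg/L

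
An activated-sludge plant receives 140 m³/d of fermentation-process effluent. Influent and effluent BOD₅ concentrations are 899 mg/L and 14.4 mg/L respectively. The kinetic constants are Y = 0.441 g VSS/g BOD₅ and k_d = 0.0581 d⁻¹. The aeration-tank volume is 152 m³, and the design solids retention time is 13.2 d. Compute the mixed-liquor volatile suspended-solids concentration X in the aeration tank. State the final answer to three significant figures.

X = Y·Q·ΔS·θ_c / [V·(1 + k_d θ_c)] = 0.441 × 140 × (899 − 14.4) × 13.2 / [152 × (1 + 0.0581 × 13.2)] = 2684 mg/L.

X ≈ 2680 mg/L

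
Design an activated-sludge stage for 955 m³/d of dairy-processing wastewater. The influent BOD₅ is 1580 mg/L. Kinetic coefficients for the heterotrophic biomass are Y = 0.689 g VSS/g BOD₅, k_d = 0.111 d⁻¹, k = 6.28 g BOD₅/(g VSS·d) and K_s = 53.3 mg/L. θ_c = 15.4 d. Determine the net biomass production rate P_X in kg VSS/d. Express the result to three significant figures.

For a completely mixed reactor with recycle the Lawrence–McCarty relation gives S = K_s·(1 + k_d·θ_c) / [θ_c·(Y·k − k_d) − 1] = 53.3 × (1 + 0.111 × 15.4) / [15.4 × (0.689 × 6.28 − 0.111) − 1] = 144.4 / 63.93 = 2.259 mg/L.
Observed yield with endogenous decay: Y_obs = Y / (1 + k_d·θ_c) = 0.689 / (1 + 0.111 × 15.4) = 0.689 / 2.709 = 0.2543 g VSS/g BOD₅.
Mass of BOD₅ removed per day: Q(S₀ − S) = 955 × 1578 g/m³ = 1507 kg/d.
Biomass produced: P_X = Y_obs·Q·ΔS = 0.2543 × 1507 ≈ 383.2 kg VSS/d.

P_X ≈ 383 kg VSS/d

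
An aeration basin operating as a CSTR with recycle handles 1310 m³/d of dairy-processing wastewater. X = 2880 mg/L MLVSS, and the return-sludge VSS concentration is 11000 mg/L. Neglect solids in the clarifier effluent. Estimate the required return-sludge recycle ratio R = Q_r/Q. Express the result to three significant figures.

Mass balance around the secondary clarifier (neglecting effluent solids): R = X / (X_r − X) = 2880 / (11000 − 2880) = 0.3547.

R ≈ 0.355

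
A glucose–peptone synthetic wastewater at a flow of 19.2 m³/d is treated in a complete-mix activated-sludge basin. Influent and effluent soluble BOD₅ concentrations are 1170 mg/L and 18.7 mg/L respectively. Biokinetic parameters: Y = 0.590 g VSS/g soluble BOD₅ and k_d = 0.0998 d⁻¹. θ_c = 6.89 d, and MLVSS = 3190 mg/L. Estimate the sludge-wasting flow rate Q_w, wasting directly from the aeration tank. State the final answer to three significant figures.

Q_w ≈ 2.42 m³/d

From the SRT design equation V = Y Q (S₀−S) θ_c / [X (1 + k_d θ_c)] = 0.590 × 19.2 × (1170 − 18.7) × 6.89 / [3190 × (1 + 0.0998 × 6.89)] = 8.99×10^4 / 5384 = 16.69 m³.
For wasting at MLVSS concentration, Q_w = V/θ_c = 16.69/6.89 = 2.423 m³/d.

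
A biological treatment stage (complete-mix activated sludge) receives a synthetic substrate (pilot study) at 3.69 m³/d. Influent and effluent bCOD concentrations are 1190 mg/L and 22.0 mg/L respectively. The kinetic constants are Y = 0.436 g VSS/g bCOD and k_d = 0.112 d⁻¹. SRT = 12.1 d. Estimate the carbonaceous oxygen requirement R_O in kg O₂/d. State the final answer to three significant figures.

R_O ≈ 3.18 kg O₂/d

The observed yield is Y_obs = Y/(1 + k_d·θ_c) = 0.436 / (1 + 0.112 × 12.1) = 0.436 / 2.355 = 0.1851 g VSS per g bCOD removed.
ΔS = 1190 − 22.0 = 1168 mg/L, so the substrate removal rate is 3.69 × 1168/1000 = 4.310 kg bCOD/d.
P_X = Y_obs·Q·(S₀ − S) = 0.1851 × 4.310 = 0.7979 kg VSS/d.
Carbonaceous O₂ demand = substrate oxidised − cell-mass equivalent = 4.310 − 1.42 × 0.7979 = 3.177 kg O₂/d.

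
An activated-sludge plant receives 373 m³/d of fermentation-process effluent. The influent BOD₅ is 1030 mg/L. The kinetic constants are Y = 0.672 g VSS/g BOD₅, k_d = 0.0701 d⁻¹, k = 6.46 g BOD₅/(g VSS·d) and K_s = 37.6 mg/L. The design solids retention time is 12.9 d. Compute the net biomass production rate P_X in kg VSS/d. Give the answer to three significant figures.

From the Monod/SRT balance for a CMAS, S = K_s·(1+k_d θ_c)/[θ_c·(Y k − k_d) − 1] = 37.6 × (1 + 0.0701 × 12.9) / [12.9 × (0.672 × 6.46 − 0.0701) − 1] = 71.60 / 54.10 = 1.324 mg/L.
Y_obs = Y / (1 + k_d θ_c) = 0.672 / (1 + 0.0701 × 12.9) = 0.672 / 1.904 = 0.3529.
Q·(S₀ − S) = 373 × (1030 − 1.32) × 10⁻³ = 383.7 kg/d removed.
P_X = Y_obs · Q(S₀ − S) = 0.3529 × 383.7 = 135.4 kg VSS/d.

P_X ≈ 135 kg VSS/d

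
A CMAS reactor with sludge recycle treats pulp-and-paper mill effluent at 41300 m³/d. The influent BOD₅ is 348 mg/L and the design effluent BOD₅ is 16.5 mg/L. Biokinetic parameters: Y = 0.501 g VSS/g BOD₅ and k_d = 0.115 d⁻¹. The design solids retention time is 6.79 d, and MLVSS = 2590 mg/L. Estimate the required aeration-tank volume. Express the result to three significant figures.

Rearranging the biomass balance for a CMAS with decay, V = Y·Q·ΔS·θ_c / [X·(1+k_d θ_c)] = 0.501 × 41300 × (348 − 16.5) × 6.79 / [2590 × (1 + 0.115 × 6.79)] = 4.66×10^7 / 4612 = 10098 m³.

V ≈ 10100 m³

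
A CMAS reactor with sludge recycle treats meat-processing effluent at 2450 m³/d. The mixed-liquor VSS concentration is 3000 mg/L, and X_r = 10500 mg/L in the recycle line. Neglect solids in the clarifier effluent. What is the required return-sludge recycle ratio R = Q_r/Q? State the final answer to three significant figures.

R ≈ 0.400

Mass balance around the secondary clarifier (neglecting effluent solids): R = X / (X_r − X) = 3000 / (10500 − 3000) = 0.4000.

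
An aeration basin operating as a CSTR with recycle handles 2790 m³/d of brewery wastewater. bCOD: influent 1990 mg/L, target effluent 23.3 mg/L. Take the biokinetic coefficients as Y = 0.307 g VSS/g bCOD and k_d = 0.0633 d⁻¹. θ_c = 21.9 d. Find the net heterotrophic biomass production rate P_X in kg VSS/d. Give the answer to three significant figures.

Correct the yield for decay: Y_obs = Y/(1 + k_d θ_c) = 0.307 / (1 + 0.0633 × 21.9) = 0.307 / 2.386 = 0.1287.
Substrate removed = Q·(S₀ − S) = 2790 m³/d × (1990 − 23.3) g/m³ = 5.49×10^6 g/d = 5487 kg/d.
So the net sludge growth is P_X = 0.1287 × 5487 = 705.9 kg VSS/d.

P_X ≈ 706 kg VSS/d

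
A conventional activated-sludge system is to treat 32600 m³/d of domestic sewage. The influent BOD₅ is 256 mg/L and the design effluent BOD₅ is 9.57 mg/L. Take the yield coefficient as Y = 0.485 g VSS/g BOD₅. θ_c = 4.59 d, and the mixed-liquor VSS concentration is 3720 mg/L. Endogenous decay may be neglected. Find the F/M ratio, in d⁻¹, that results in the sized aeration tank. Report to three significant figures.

V·X = Y·Q·ΔS·θ_c gives V = 0.485 × 32600 × (256 − 9.57) × 4.59 / 3720 = 4808 m³.
Food-to-microorganism ratio F/M = Q S₀ / (V X) = 32600 × 256 / (4808 × 3720) = 0.4667 d⁻¹.

F/M ≈ 0.467 d⁻¹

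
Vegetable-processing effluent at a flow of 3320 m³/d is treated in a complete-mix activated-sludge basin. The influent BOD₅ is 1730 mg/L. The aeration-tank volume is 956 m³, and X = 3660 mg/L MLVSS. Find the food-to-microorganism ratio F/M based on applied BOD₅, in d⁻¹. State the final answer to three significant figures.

F/M = applied load / biomass = Q·S₀/(V·X) = 3320 × 1730 / (956.0 × 3660) = 1.642 d⁻¹.

F/M ≈ 1.64 d⁻¹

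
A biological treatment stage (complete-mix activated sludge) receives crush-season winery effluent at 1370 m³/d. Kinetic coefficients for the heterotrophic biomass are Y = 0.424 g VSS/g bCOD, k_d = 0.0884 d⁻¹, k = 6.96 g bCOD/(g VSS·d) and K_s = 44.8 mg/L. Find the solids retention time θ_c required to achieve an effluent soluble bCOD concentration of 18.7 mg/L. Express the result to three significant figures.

At the target effluent, Y k S/(K_s+S) = 0.424×6.96×18.7/63.50 = 0.8690 d⁻¹.
θ_c = 1/(μ − k_d) = 1/(0.8690 − 0.0884) = 1/0.7806 = 1.281 d.

θ_c ≈ 1.28 d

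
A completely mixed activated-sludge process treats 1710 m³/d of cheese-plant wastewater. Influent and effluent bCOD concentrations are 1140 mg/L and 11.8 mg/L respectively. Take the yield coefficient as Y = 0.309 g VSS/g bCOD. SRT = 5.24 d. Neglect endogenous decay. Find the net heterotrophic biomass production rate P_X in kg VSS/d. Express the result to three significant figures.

With endogenous decay neglected, the observed yield equals the true yield: Y_obs = Y = 0.309 g VSS/g bCOD.
Substrate removed = Q·(S₀ − S) = 1710 m³/d × (1140 − 11.8) g/m³ = 1.93×10^6 g/d = 1929 kg/d.
So the net sludge growth is P_X = 0.3090 × 1929 = 596.1 kg VSS/d.

P_X ≈ 596 kg VSS/d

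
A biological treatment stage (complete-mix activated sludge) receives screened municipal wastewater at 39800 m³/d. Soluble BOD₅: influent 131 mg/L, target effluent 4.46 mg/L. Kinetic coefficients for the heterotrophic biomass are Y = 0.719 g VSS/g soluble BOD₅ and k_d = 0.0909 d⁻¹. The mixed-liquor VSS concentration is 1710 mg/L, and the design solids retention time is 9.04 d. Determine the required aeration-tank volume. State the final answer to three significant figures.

From the SRT design equation V = Y Q (S₀−S) θ_c / [X (1 + k_d θ_c)] = 0.719 × 39800 × (131 − 4.46) × 9.04 / [1710 × (1 + 0.0909 × 9.04)] = 3.27×10^7 / 3115 = 10508 m³.

V ≈ 10500 m³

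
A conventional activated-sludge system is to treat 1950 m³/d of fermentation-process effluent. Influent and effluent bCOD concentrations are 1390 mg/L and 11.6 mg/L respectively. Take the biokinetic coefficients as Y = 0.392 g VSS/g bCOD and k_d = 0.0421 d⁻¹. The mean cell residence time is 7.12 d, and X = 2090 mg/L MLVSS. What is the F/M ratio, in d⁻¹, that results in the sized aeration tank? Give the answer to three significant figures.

Rearranging the biomass balance for a CMAS with decay, V = Y·Q·ΔS·θ_c / [X·(1+k_d θ_c)] = 0.392 × 1950 × (1390 − 11.6) × 7.12 / [2090 × (1 + 0.0421 × 7.12)] = 7.5×10^6 / 2716 = 2762 m³.
F/M = applied load / biomass = Q·S₀/(V·X) = 1950 × 1390 / (2762 × 2090) = 0.4696 d⁻¹.

F/M ≈ 0.470 d⁻¹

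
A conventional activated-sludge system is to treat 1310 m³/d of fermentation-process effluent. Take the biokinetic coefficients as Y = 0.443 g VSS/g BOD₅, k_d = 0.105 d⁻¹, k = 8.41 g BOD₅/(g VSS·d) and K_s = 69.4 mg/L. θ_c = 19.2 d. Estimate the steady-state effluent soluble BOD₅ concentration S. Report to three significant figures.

From the Monod/SRT balance for a CMAS, S = K_s·(1+k_d θ_c)/[θ_c·(Y k − k_d) − 1] = 69.4 × (1 + 0.105 × 19.2) / [19.2 × (0.443 × 8.41 − 0.105) − 1] = 209.3 / 68.52 = 3.055 mg/L.

S ≈ 3.05 mg/L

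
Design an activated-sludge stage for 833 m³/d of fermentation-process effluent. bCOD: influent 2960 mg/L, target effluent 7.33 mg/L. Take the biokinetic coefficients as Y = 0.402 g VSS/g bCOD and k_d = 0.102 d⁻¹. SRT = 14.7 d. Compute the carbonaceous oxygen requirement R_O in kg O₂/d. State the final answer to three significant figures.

R_O ≈ 1900 kg O₂/d

The observed yield is Y_obs = Y/(1 + k_d·θ_c) = 0.402 / (1 + 0.102 × 14.7) = 0.402 / 2.499 = 0.1608 g VSS per g bCOD removed.
ΔS = 2960 − 7.33 = 2953 mg/L, so the substrate removal rate is 833 × 2953/1000 = 2460 kg bCOD/d.
Net sludge production P_X = 0.1608 × 2460 = 395.6 kg VSS/d.
Carbonaceous O₂ demand = substrate oxidised − cell-mass equivalent = 2460 − 1.42 × 395.6 = 1898 kg O₂/d.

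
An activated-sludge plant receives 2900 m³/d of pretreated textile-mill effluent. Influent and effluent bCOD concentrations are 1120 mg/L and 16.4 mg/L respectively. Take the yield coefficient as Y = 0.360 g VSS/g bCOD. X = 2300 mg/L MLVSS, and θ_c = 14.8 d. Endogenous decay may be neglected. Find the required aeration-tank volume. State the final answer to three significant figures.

V·X = Y·Q·ΔS·θ_c gives V = 0.360 × 2900 × (1120 − 16.4) × 14.8 / 2300 = 7414 m³.

V ≈ 7410 m³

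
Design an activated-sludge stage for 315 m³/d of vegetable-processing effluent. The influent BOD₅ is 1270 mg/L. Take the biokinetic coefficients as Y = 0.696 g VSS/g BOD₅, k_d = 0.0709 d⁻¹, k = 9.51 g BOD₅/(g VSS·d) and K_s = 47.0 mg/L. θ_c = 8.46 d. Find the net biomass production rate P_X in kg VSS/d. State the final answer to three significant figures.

From the Monod/SRT balance for a CMAS, S = K_s·(1+k_d θ_c)/[θ_c·(Y k − k_d) − 1] = 47.0 × (1 + 0.0709 × 8.46) / [8.46 × (0.696 × 9.51 − 0.0709) − 1] = 75.19 / 54.40 = 1.382 mg/L.
Y_obs = Y / (1 + k_d θ_c) = 0.696 / (1 + 0.0709 × 8.46) = 0.696 / 1.600 = 0.4351.
ΔS = 1270 − 1.38 = 1269 mg/L, so the substrate removal rate is 315 × 1269/1000 = 399.6 kg BOD₅/d.
So the net sludge growth is P_X = 0.4351 × 399.6 = 173.9 kg VSS/d.

P_X ≈ 174 kg VSS/d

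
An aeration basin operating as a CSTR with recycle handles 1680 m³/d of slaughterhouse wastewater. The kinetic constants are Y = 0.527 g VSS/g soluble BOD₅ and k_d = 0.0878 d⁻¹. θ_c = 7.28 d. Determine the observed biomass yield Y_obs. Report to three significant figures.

The observed yield is Y_obs = Y/(1 + k_d·θ_c) = 0.527 / (1 + 0.0878 × 7.28) = 0.527 / 1.639 = 0.3215 g VSS per g soluble BOD₅ removed.

Y_obs ≈ 0.322 g VSS/g soluble BOD₅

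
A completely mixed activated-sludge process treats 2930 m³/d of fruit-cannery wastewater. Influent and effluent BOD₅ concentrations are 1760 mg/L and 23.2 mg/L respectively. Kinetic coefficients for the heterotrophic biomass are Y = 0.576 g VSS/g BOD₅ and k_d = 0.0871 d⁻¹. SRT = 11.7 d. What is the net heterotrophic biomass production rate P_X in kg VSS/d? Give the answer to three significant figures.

P_X ≈ 1450 kg VSS/d

Y_obs = Y / (1 + k_d θ_c) = 0.576 / (1 + 0.0871 × 11.7) = 0.576 / 2.019 = 0.2853.
ΔS = 1760 − 23.2 = 1737 mg/L, so the substrate removal rate is 2930 × 1737/1000 = 5089 kg BOD₅/d.
Net biomass production P_X = Y_obs × Q·(S₀ − S) = 0.2853 × 5089 = 1452 kg VSS/d.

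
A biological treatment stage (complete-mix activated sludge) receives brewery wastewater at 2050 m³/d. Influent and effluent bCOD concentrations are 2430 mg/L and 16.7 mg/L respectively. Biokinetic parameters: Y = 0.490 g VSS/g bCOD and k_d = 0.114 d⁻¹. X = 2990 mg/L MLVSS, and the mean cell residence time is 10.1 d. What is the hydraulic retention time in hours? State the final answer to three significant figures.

τ ≈ 44.6 h

From the SRT design equation V = Y Q (S₀−S) θ_c / [X (1 + k_d θ_c)] = 0.490 × 2050 × (2430 − 16.7) × 10.1 / [2990 × (1 + 0.114 × 10.1)] = 2.45×10^7 / 6433 = 3806 m³.
τ = V/Q = 3806/2050 = 1.857 d, or 44.56 h.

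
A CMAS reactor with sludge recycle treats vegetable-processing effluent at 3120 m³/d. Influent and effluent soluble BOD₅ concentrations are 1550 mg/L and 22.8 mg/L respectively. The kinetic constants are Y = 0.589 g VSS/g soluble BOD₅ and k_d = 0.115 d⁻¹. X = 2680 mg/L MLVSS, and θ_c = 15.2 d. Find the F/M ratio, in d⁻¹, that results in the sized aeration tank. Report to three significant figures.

F/M ≈ 0.312 d⁻¹

From the SRT design equation V = Y Q (S₀−S) θ_c / [X (1 + k_d θ_c)] = 0.589 × 3120 × (1550 − 22.8) × 15.2 / [2680 × (1 + 0.115 × 15.2)] = 4.27×10^7 / 7365 = 5792 m³.
Food-to-microorganism ratio F/M = Q S₀ / (V X) = 3120 × 1550 / (5792 × 2680) = 0.3115 d⁻¹.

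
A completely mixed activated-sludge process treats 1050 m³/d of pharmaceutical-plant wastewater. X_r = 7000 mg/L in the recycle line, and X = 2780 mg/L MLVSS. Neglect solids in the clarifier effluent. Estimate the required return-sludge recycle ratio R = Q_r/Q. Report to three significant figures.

Solids balance on the clarifier gives (1+R)X = R·X_r, so R = X/(X_r − X) = 2780 / (7000 − 2780) = 0.6588.

R ≈ 0.659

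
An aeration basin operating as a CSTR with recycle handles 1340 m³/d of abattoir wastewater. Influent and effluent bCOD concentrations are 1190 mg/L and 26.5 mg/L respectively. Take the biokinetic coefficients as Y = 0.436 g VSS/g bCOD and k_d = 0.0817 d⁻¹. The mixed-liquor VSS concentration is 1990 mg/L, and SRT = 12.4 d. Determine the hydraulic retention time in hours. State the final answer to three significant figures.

τ ≈ 37.7 h

Rearranging the biomass balance for a CMAS with decay, V = Y·Q·ΔS·θ_c / [X·(1+k_d θ_c)] = 0.436 × 1340 × (1190 − 26.5) × 12.4 / [1990 × (1 + 0.0817 × 12.4)] = 8.43×10^6 / 4006 = 2104 m³.
τ = V/Q = 2104/1340 = 1.570 d, or 37.69 h.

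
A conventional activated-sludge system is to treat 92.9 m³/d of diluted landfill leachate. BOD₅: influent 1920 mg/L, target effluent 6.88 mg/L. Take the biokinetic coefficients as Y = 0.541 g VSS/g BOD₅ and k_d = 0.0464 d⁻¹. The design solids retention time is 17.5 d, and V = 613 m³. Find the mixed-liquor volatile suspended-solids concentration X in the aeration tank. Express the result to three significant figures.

X = Y·Q·ΔS·θ_c / [V·(1 + k_d θ_c)] = 0.541 × 92.9 × (1920 − 6.88) × 17.5 / [613 × (1 + 0.0464 × 17.5)] = 1515 mg/L.

X ≈ 1510 mg/L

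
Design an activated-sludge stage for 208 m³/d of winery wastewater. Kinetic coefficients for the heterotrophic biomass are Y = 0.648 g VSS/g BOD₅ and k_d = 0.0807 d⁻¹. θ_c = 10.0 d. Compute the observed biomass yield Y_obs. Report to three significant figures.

Correct the yield for decay: Y_obs = Y/(1 + k_d θ_c) = 0.648 / (1 + 0.0807 × 10.0) = 0.648 / 1.807 = 0.3586.

Y_obs ≈ 0.359 g VSS/g BOD₅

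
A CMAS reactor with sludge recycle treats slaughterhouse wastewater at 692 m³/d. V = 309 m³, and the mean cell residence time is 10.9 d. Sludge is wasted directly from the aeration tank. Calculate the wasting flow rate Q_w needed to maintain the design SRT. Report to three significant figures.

Q_w ≈ 28.3 m³/d

Wasting from the aeration tank: Q_w = V / θ_c = 309.0 / 10.9 = 28.35 m³/d.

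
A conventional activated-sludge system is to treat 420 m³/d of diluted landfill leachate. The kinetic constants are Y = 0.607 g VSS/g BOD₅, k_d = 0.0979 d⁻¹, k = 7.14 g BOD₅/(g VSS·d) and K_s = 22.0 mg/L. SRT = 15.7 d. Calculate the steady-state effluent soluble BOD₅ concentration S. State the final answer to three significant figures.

S ≈ 0.852 mg/L

For a completely mixed reactor with recycle the Lawrence–McCarty relation gives S = K_s·(1 + k_d·θ_c) / [θ_c·(Y·k − k_d) − 1] = 22.0 × (1 + 0.0979 × 15.7) / [15.7 × (0.607 × 7.14 − 0.0979) − 1] = 55.81 / 65.51 = 0.8520 mg/L.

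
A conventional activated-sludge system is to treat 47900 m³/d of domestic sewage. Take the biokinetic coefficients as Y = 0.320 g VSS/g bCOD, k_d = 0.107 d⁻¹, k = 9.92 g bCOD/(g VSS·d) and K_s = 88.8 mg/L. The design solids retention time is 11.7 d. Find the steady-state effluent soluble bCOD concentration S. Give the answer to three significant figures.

S ≈ 5.73 mg/L

Effluent substrate depends only on kinetics and SRT: S = K_s(1 + k_d θ_c) / [θ_c(Yk − k_d) − 1] = 88.8 × (1 + 0.107 × 11.7) / [11.7 × (0.320 × 9.92 − 0.107) − 1] = 200.0 / 34.89 = 5.732 mg/L.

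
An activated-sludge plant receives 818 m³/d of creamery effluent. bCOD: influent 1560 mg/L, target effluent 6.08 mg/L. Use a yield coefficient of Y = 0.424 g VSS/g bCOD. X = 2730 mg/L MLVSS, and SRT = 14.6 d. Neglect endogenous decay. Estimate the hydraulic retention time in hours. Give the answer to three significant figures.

V·X = Y·Q·ΔS·θ_c gives V = 0.424 × 818 × (1560 − 6.08) × 14.6 / 2730 = 2882 m³.
Hydraulic retention time τ = V/Q = 2882 / 818 = 3.524 d = 84.57 h.

τ ≈ 84.6 h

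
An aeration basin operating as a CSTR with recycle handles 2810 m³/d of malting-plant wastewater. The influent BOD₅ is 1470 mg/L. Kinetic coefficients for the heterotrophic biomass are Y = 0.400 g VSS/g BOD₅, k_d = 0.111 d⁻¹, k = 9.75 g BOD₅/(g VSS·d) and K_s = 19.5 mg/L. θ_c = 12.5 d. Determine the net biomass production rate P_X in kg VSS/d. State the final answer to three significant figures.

P_X ≈ 692 kg VSS/d

For a completely mixed reactor with recycle the Lawrence–McCarty relation gives S = K_s·(1 + k_d·θ_c) / [θ_c·(Y·k − k_d) − 1] = 19.5 × (1 + 0.111 × 12.5) / [12.5 × (0.400 × 9.75 − 0.111) − 1] = 46.56 / 46.36 = 1.004 mg/L.
Y_obs = Y / (1 + k_d θ_c) = 0.400 / (1 + 0.111 × 12.5) = 0.400 / 2.388 = 0.1675.
ΔS = 1470 − 1.00 = 1469 mg/L, so the substrate removal rate is 2810 × 1469/1000 = 4128 kg BOD₅/d.
Biomass produced: P_X = Y_obs·Q·ΔS = 0.1675 × 4128 ≈ 691.6 kg VSS/d.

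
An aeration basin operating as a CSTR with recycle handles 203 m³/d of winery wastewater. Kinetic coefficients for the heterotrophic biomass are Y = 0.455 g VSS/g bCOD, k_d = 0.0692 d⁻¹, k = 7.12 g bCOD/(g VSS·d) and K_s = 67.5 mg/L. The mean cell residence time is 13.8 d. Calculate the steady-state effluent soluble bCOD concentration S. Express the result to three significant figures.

S ≈ 3.09 mg/L

From the Monod/SRT balance for a CMAS, S = K_s·(1+k_d θ_c)/[θ_c·(Y k − k_d) − 1] = 67.5 × (1 + 0.0692 × 13.8) / [13.8 × (0.455 × 7.12 − 0.0692) − 1] = 132.0 / 42.75 = 3.087 mg/L.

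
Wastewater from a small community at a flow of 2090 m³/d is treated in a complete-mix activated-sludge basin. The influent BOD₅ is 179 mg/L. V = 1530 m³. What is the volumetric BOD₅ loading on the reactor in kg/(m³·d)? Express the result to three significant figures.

L_v = Q S₀ / V = 2090 × 179 × 10⁻³ / 1530 = 0.2445 kg/(m³·d).

L_v ≈ 0.245 kg BOD₅/(m³·d)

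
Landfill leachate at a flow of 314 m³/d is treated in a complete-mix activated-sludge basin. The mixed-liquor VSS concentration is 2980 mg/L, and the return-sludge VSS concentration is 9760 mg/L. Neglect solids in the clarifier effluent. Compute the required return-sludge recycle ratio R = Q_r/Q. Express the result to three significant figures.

R ≈ 0.440

R = Q_r/Q = X/(X_r − X) = 2980 / (9760 − 2980) = 0.4395.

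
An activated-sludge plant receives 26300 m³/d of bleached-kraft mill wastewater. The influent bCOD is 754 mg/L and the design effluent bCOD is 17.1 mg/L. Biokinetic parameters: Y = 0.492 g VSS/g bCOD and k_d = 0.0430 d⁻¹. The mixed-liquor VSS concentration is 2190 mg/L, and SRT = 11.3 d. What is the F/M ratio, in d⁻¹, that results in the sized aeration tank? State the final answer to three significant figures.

Rearranging the biomass balance for a CMAS with decay, V = Y·Q·ΔS·θ_c / [X·(1+k_d θ_c)] = 0.492 × 26300 × (754 − 17.1) × 11.3 / [2190 × (1 + 0.0430 × 11.3)] = 1.08×10^8 / 3254 = 33111 m³.
F/M = Q·S₀ / (V·X) = 26300 × 754 / (33111 × 2190) = 0.2735 g bCOD·(g VSS·d)⁻¹.

F/M ≈ 0.273 d⁻¹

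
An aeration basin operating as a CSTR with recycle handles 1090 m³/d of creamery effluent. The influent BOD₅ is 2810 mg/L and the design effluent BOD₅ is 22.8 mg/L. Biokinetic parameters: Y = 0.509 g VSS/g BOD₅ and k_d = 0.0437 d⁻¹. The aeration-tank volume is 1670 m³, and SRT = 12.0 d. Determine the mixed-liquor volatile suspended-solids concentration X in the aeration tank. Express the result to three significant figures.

X ≈ 7290 mg/L

From V·X·(1 + k_d·θ_c) = Y·Q·(S₀ − S)·θ_c: X = 0.509 × 1090 × (2810 − 22.8) × 12.0 / [1670 × (1 + 0.0437 × 12.0)] = 7289 mg/L.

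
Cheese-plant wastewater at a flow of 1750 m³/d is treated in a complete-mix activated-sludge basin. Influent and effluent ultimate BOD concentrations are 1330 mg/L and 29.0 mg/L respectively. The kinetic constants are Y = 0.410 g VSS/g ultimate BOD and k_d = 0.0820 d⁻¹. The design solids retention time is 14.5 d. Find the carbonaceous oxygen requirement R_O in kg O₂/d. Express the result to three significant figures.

Observed yield with endogenous decay: Y_obs = Y / (1 + k_d·θ_c) = 0.410 / (1 + 0.0820 × 14.5) = 0.410 / 2.189 = 0.1873 g VSS/g ultimate BOD.
Substrate removed = Q·(S₀ − S) = 1750 m³/d × (1330 − 29.0) g/m³ = 2.28×10^6 g/d = 2277 kg/d.
Biomass synthesised: P_X = Y_obs × 2277 = 426.4 kg VSS/d.
R_O = Q·ΔS − 1.42 P_X = 2277 − 605.5 = 1671 kg O₂/d.

R_O ≈ 1670 kg O₂/d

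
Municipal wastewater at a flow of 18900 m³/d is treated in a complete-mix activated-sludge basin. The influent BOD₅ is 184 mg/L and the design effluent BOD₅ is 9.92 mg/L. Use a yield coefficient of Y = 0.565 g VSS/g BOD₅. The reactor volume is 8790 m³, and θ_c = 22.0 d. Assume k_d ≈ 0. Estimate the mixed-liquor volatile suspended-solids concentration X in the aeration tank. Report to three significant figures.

X = Y·Q·ΔS·θ_c / V = 0.565 × 18900 × (184 − 9.92) × 22.0 / 8790 = 4653 mg/L.

X ≈ 4650 mg/L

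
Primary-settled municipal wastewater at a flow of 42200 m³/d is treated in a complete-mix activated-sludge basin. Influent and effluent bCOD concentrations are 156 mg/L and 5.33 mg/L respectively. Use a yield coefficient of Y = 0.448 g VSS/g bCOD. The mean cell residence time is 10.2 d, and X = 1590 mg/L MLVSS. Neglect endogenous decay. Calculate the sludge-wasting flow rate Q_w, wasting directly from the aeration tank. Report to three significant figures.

Q_w ≈ 1790 m³/d

With k_d = 0 the design equation reduces to V = Y Q (S₀−S) θ_c / X = 0.448 × 42200 × (156 − 5.33) × 10.2 / 1590 = 18273 m³.
With mixed-liquor wasting, θ_c = V/Q_w, so Q_w = V/θ_c = 18273/10.2 = 1792 m³/d.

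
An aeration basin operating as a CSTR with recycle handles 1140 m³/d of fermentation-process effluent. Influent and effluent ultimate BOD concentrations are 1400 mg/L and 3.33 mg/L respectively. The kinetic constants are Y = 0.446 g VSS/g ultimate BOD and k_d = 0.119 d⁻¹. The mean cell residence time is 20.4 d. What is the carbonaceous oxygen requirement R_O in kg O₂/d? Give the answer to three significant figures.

Y_obs = Y / (1 + k_d θ_c) = 0.446 / (1 + 0.119 × 20.4) = 0.446 / 3.428 = 0.1301.
Q·(S₀ − S) = 1140 × (1400 − 3.33) × 10⁻³ = 1592 kg/d removed.
P_X = Y_obs·Q·(S₀ − S) = 0.1301 × 1592 = 207.2 kg VSS/d.
R_O = Q·(S₀ − S) − 1.42·P_X = 1592 − 1.42 × 207.2 = 1298 kg O₂/d.

R_O ≈ 1300 kg O₂/d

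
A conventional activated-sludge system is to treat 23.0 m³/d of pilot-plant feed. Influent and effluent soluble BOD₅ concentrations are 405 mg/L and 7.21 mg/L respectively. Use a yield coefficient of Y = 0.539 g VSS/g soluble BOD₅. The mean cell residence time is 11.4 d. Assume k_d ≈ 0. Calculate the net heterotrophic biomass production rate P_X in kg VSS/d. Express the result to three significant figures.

No decay correction is needed, so Y_obs = Y = 0.539.
ΔS = 405 − 7.21 = 397.8 mg/L, so the substrate removal rate is 23.0 × 397.8/1000 = 9.149 kg soluble BOD₅/d.
Biomass produced: P_X = Y_obs·Q·ΔS = 0.5390 × 9.149 ≈ 4.931 kg VSS/d.

P_X ≈ 4.93 kg VSS/d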